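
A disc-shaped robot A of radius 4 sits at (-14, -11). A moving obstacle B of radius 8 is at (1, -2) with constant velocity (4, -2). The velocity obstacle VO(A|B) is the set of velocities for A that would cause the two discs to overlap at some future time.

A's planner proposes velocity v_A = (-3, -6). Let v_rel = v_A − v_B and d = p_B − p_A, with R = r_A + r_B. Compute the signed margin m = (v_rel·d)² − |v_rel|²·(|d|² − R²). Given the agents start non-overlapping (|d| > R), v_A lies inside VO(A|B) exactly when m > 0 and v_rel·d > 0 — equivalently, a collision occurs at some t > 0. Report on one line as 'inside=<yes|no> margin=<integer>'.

d = (15, 9),  |d|² = 306;  R = 4+8 = 12,  c = 306−12² = 162
v_rel = (-7, -4),  |v_rel|² = 65;  v_rel·d = (-7)·(15) + (-4)·(9) = -141
65·t² + 282·t + 162 = 0  ⇒  m = (-141)² − 65·162 = 9351
m = 9351 > 0,  v_rel·d = -141 < 0  ⇒  outside

inside=no margin=9351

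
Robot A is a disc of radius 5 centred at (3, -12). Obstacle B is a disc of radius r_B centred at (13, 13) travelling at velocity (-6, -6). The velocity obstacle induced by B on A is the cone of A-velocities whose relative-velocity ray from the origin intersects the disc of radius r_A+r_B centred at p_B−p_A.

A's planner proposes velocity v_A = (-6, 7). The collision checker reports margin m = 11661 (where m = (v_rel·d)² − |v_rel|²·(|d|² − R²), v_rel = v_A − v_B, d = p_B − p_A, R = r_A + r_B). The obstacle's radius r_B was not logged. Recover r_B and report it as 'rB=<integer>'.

m = 11661
d = (10, 25);  v_rel = (0, 13),  |v_rel|² = 169
v_rel×d = (0)·(25) − (13)·(10) = -130
since m = R²·169 − (-130)²:  R² = (16900 + 11661) / 169 = 169
R = √169 = 13  ⇒  r_B = 13 − 5 = 8

rB=8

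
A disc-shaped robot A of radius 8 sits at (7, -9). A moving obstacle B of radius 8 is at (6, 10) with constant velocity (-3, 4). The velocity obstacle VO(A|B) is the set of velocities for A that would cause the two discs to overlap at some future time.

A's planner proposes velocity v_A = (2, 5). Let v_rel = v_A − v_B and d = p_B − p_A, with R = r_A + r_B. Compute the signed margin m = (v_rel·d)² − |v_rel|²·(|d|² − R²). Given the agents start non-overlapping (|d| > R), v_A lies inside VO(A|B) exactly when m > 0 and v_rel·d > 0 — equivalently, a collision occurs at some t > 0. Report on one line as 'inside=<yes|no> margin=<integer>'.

d = (-1, 19),  |d|² = 362;  R = 8+8 = 16,  c = 362−16² = 106
v_rel = (5, 1),  |v_rel|² = 26;  v_rel·d = (5)·(-1) + (1)·(19) = 14
26·t² − 28·t + 106 = 0  ⇒  m = 14² − 26·106 = -2560
m = -2560 < 0,  v_rel·d = 14 > 0  ⇒  outside

inside=no margin=-2560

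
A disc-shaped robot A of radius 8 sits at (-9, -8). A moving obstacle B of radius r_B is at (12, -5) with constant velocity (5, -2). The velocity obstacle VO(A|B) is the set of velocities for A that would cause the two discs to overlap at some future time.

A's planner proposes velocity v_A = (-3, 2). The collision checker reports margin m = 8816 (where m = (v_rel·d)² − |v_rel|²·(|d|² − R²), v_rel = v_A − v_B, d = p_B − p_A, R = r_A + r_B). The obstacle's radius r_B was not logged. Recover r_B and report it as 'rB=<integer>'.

m = 8816
d = (21, 3);  v_rel = (-8, 4),  |v_rel|² = 80
v_rel×d = (-8)·(3) − (4)·(21) = -108
since m = R²·80 − (-108)²:  R² = (11664 + 8816) / 80 = 256
R = √256 = 16  ⇒  r_B = 16 − 8 = 8

rB=8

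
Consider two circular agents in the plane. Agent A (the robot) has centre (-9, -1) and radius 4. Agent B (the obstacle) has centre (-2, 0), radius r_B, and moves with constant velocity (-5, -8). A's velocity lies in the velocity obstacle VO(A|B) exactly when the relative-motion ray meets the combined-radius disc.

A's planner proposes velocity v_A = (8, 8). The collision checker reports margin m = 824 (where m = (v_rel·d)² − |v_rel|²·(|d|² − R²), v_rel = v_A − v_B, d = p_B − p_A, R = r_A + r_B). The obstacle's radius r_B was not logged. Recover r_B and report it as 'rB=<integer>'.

m = 824
d = (7, 1);  v_rel = (13, 16),  |v_rel|² = 425
v_rel×d = (13)·(1) − (16)·(7) = -99
since m = R²·425 − (-99)²:  R² = (9801 + 824) / 425 = 25
R = √25 = 5  ⇒  r_B = 5 − 4 = 1

rB=1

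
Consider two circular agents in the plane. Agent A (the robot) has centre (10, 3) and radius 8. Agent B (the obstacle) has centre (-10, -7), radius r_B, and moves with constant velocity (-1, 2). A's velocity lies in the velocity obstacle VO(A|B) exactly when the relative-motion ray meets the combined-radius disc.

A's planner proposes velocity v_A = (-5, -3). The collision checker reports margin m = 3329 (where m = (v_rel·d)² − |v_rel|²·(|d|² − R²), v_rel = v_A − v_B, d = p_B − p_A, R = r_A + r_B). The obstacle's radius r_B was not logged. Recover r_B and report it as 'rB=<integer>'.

m = 3329
d = (-20, -10);  v_rel = (-4, -5),  |v_rel|² = 41
v_rel×d = (-4)·(-10) − (-5)·(-20) = -60
since m = R²·41 − (-60)²:  R² = (3600 + 3329) / 41 = 169
R = √169 = 13  ⇒  r_B = 13 − 8 = 5

rB=5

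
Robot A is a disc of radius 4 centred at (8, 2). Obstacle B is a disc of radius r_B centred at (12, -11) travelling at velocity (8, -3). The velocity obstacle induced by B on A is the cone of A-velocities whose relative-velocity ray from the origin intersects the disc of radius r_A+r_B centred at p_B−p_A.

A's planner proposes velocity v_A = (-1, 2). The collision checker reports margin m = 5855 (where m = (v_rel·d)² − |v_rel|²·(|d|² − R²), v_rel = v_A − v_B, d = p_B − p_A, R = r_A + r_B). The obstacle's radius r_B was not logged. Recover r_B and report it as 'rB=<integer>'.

m = 5855
d = (4, -13);  v_rel = (-9, 5),  |v_rel|² = 106
v_rel×d = (-9)·(-13) − (5)·(4) = 97
since m = R²·106 − 97²:  R² = (9409 + 5855) / 106 = 144
R = √144 = 12  ⇒  r_B = 12 − 4 = 8

rB=8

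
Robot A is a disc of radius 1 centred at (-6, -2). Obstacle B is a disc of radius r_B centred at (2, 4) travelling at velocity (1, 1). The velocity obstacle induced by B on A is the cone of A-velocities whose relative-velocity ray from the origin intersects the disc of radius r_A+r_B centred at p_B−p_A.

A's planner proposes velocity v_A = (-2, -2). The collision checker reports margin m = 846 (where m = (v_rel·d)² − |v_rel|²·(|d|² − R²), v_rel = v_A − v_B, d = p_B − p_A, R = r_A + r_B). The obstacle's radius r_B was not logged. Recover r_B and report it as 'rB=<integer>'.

m = 846
d = (8, 6);  v_rel = (-3, -3),  |v_rel|² = 18
v_rel×d = (-3)·(6) − (-3)·(8) = 6
since m = R²·18 − 6²:  R² = (36 + 846) / 18 = 49
R = √49 = 7  ⇒  r_B = 7 − 1 = 6

rB=6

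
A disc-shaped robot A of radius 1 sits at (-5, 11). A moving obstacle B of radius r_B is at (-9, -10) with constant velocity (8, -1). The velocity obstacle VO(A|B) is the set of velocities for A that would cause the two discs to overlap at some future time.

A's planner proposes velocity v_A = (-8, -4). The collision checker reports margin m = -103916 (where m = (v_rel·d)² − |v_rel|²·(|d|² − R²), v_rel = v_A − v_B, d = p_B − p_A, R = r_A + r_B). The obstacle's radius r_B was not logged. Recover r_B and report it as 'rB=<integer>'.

m = -103916
d = (-4, -21);  v_rel = (-16, -3),  |v_rel|² = 265
v_rel×d = (-16)·(-21) − (-3)·(-4) = 324
since m = R²·265 − 324²:  R² = (104976 + -103916) / 265 = 4
R = √4 = 2  ⇒  r_B = 2 − 1 = 1

rB=1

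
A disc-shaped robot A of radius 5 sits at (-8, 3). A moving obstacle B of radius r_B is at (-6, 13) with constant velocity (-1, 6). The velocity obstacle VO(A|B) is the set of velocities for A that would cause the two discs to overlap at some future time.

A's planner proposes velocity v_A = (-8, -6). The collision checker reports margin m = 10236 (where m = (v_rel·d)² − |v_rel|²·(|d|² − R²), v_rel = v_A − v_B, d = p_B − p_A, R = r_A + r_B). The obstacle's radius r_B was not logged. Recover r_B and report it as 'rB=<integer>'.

m = 10236
d = (2, 10);  v_rel = (-7, -12),  |v_rel|² = 193
v_rel×d = (-7)·(10) − (-12)·(2) = -46
since m = R²·193 − (-46)²:  R² = (2116 + 10236) / 193 = 64
R = √64 = 8  ⇒  r_B = 8 − 5 = 3

rB=3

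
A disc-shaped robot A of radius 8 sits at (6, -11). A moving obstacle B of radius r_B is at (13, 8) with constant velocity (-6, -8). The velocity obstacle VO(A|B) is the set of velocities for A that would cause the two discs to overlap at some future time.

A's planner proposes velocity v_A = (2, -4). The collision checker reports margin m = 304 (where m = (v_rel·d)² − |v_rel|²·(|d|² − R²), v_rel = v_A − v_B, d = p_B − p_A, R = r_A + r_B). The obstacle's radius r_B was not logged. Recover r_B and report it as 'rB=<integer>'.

m = 304
d = (7, 19);  v_rel = (8, 4),  |v_rel|² = 80
v_rel×d = (8)·(19) − (4)·(7) = 124
since m = R²·80 − 124²:  R² = (15376 + 304) / 80 = 196
R = √196 = 14  ⇒  r_B = 14 − 8 = 6

rB=6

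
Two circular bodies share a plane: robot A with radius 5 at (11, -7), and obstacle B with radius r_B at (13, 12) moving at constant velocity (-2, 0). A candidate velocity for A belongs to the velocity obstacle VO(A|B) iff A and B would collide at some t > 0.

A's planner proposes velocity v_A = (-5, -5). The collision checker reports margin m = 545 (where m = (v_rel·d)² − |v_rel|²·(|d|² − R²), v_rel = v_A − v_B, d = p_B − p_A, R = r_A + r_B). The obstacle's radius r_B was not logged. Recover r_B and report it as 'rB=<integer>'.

m = 545
d = (2, 19);  v_rel = (-3, -5),  |v_rel|² = 34
v_rel×d = (-3)·(19) − (-5)·(2) = -47
since m = R²·34 − (-47)²:  R² = (2209 + 545) / 34 = 81
R = √81 = 9  ⇒  r_B = 9 − 5 = 4

rB=4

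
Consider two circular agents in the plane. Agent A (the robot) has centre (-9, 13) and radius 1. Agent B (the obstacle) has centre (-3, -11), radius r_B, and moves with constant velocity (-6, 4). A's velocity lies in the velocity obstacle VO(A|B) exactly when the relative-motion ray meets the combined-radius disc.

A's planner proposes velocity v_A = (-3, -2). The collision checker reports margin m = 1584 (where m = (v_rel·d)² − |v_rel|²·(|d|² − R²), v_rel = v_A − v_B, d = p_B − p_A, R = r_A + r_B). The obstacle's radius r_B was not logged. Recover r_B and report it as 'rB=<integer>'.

m = 1584
d = (6, -24);  v_rel = (3, -6),  |v_rel|² = 45
v_rel×d = (3)·(-24) − (-6)·(6) = -36
since m = R²·45 − (-36)²:  R² = (1296 + 1584) / 45 = 64
R = √64 = 8  ⇒  r_B = 8 − 1 = 7

rB=7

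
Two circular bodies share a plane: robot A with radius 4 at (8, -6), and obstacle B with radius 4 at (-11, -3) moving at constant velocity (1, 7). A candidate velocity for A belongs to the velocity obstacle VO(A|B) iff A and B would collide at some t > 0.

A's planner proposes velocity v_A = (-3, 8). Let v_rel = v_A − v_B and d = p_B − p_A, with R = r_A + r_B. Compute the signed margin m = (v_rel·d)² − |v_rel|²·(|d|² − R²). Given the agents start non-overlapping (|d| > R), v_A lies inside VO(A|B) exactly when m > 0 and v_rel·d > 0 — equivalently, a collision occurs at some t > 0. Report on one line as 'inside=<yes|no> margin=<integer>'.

d = (-19, 3),  |d|² = 370;  R = 4+4 = 8,  c = 370−8² = 306
v_rel = (-4, 1),  |v_rel|² = 17;  v_rel·d = (-4)·(-19) + (1)·(3) = 79
17·t² − 158·t + 306 = 0  ⇒  m = 79² − 17·306 = 1039
m = 1039 > 0,  v_rel·d = 79 > 0  ⇒  inside

inside=yes margin=1039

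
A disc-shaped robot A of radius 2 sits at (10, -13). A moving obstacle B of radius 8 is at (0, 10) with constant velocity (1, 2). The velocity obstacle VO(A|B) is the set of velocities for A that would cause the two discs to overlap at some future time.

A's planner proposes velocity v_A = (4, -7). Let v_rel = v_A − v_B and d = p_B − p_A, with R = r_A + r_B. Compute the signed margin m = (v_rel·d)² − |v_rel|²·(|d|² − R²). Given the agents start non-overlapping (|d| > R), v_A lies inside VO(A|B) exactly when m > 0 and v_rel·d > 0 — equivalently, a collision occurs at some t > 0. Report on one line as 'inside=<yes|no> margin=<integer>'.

d = (-10, 23),  |d|² = 629;  R = 2+8 = 10,  c = 629−10² = 529
v_rel = (3, -9),  |v_rel|² = 90;  v_rel·d = (3)·(-10) + (-9)·(23) = -237
90·t² + 474·t + 529 = 0  ⇒  m = (-237)² − 90·529 = 8559
m = 8559 > 0,  v_rel·d = -237 < 0  ⇒  outside

inside=no margin=8559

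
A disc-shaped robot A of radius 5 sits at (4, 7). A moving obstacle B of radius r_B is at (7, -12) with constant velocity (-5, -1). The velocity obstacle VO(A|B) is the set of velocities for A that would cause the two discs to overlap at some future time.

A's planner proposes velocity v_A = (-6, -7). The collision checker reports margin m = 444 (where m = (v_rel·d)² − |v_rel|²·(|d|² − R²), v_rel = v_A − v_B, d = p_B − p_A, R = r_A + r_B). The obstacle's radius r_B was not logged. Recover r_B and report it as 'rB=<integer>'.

m = 444
d = (3, -19);  v_rel = (-1, -6),  |v_rel|² = 37
v_rel×d = (-1)·(-19) − (-6)·(3) = 37
since m = R²·37 − 37²:  R² = (1369 + 444) / 37 = 49
R = √49 = 7  ⇒  r_B = 7 − 5 = 2

rB=2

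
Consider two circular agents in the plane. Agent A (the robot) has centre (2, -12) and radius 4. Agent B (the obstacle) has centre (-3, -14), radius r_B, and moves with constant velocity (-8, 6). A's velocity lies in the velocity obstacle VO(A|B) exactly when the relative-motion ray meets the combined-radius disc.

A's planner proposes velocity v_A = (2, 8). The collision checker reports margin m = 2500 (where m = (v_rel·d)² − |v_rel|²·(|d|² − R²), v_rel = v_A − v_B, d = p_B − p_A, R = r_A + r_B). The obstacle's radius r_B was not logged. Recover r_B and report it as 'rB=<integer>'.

m = 2500
d = (-5, -2);  v_rel = (10, 2),  |v_rel|² = 104
v_rel×d = (10)·(-2) − (2)·(-5) = -10
since m = R²·104 − (-10)²:  R² = (100 + 2500) / 104 = 25
R = √25 = 5  ⇒  r_B = 5 − 4 = 1

rB=1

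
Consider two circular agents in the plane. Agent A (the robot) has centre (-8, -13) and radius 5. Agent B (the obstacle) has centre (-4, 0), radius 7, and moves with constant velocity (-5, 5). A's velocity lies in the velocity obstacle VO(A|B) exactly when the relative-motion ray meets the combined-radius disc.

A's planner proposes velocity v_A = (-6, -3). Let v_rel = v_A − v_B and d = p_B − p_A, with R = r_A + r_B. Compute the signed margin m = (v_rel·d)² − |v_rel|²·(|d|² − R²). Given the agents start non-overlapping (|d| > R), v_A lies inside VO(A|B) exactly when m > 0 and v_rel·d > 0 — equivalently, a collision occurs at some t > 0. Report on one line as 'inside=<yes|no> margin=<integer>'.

d = (4, 13),  |d|² = 185;  R = 5+7 = 12,  c = 185−12² = 41
v_rel = (-1, -8),  |v_rel|² = 65;  v_rel·d = (-1)·(4) + (-8)·(13) = -108
65·t² + 216·t + 41 = 0  ⇒  m = (-108)² − 65·41 = 8999
m = 8999 > 0,  v_rel·d = -108 < 0  ⇒  outside

inside=no margin=8999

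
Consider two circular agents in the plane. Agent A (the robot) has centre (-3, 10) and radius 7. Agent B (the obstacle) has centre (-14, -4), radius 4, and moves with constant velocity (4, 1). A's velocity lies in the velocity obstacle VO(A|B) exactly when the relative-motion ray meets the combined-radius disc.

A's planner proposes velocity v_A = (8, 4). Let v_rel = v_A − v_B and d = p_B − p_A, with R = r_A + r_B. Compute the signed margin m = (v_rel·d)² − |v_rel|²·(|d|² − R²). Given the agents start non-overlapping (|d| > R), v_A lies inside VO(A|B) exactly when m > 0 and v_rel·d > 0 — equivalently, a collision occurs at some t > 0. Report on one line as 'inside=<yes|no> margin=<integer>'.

d = (-11, -14),  |d|² = 317;  R = 7+4 = 11,  c = 317−11² = 196
v_rel = (4, 3),  |v_rel|² = 25;  v_rel·d = (4)·(-11) + (3)·(-14) = -86
25·t² + 172·t + 196 = 0  ⇒  m = (-86)² − 25·196 = 2496
m = 2496 > 0,  v_rel·d = -86 < 0  ⇒  outside

inside=no margin=2496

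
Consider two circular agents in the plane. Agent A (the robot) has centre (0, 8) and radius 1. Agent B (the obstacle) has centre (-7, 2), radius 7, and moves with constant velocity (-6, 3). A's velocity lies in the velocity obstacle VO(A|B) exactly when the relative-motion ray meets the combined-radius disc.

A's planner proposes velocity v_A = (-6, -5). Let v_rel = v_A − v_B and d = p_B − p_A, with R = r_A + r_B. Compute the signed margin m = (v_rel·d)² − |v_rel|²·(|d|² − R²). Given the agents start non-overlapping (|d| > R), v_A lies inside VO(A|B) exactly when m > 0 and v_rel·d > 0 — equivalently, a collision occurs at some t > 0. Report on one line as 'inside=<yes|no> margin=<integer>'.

d = (-7, -6),  |d|² = 85;  R = 1+7 = 8,  c = 85−8² = 21
v_rel = (0, -8),  |v_rel|² = 64;  v_rel·d = (0)·(-7) + (-8)·(-6) = 48
64·t² − 96·t + 21 = 0  ⇒  m = 48² − 64·21 = 960
m = 960 > 0,  v_rel·d = 48 > 0  ⇒  inside

inside=yes margin=960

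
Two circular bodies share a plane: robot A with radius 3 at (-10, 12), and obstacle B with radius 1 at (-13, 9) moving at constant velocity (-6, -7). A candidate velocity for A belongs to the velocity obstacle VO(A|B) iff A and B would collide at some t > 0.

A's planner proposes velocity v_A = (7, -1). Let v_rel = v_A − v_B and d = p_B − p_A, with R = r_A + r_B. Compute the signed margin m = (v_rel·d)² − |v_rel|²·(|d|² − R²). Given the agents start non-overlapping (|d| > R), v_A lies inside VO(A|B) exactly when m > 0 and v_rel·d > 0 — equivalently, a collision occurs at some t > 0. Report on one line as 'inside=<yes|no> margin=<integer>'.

d = (-3, -3),  |d|² = 18;  R = 3+1 = 4,  c = 18−4² = 2
v_rel = (13, 6),  |v_rel|² = 205;  v_rel·d = (13)·(-3) + (6)·(-3) = -57
205·t² + 114·t + 2 = 0  ⇒  m = (-57)² − 205·2 = 2839
m = 2839 > 0,  v_rel·d = -57 < 0  ⇒  outside

inside=no margin=2839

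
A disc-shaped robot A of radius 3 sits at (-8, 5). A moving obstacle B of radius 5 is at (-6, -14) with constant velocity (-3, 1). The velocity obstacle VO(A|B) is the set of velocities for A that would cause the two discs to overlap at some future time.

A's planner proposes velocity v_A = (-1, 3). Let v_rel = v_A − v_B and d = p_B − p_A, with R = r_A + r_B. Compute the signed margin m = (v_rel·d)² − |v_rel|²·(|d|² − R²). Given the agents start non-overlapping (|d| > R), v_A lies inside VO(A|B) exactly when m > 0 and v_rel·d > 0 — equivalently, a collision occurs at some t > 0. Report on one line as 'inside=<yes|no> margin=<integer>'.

d = (2, -19),  |d|² = 365;  R = 3+5 = 8,  c = 365−8² = 301
v_rel = (2, 2),  |v_rel|² = 8;  v_rel·d = (2)·(2) + (2)·(-19) = -34
8·t² + 68·t + 301 = 0  ⇒  m = (-34)² − 8·301 = -1252
m = -1252 < 0,  v_rel·d = -34 < 0  ⇒  outside

inside=no margin=-1252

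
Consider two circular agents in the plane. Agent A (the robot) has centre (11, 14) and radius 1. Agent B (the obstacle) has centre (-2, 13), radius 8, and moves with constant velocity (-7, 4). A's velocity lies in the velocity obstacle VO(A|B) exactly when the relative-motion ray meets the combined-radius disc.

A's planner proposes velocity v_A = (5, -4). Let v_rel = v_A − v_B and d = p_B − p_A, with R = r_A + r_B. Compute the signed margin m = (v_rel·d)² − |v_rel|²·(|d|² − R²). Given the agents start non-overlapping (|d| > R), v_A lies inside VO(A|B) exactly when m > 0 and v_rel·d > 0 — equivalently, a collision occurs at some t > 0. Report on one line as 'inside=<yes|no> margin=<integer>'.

d = (-13, -1),  |d|² = 170;  R = 1+8 = 9,  c = 170−9² = 89
v_rel = (12, -8),  |v_rel|² = 208;  v_rel·d = (12)·(-13) + (-8)·(-1) = -148
208·t² + 296·t + 89 = 0  ⇒  m = (-148)² − 208·89 = 3392
m = 3392 > 0,  v_rel·d = -148 < 0  ⇒  outside

inside=no margin=3392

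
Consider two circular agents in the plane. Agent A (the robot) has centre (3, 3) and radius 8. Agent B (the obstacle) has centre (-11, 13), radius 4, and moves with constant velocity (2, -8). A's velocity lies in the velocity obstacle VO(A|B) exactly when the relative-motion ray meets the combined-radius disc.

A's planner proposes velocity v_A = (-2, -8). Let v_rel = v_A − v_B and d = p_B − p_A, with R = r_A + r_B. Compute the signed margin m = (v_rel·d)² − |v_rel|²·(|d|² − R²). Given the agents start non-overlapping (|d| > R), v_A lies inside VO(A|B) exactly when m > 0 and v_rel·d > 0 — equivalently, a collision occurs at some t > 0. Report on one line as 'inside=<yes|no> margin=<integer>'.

d = (-14, 10),  |d|² = 296;  R = 8+4 = 12,  c = 296−12² = 152
v_rel = (-4, 0),  |v_rel|² = 16;  v_rel·d = (-4)·(-14) + (0)·(10) = 56
16·t² − 112·t + 152 = 0  ⇒  m = 56² − 16·152 = 704
m = 704 > 0,  v_rel·d = 56 > 0  ⇒  inside

inside=yes margin=704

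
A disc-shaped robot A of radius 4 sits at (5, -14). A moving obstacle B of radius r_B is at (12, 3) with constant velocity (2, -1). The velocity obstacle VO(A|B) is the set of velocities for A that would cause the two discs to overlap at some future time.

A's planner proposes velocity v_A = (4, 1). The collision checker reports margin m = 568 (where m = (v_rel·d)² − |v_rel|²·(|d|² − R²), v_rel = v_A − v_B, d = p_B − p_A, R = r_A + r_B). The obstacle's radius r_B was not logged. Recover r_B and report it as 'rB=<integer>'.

m = 568
d = (7, 17);  v_rel = (2, 2),  |v_rel|² = 8
v_rel×d = (2)·(17) − (2)·(7) = 20
since m = R²·8 − 20²:  R² = (400 + 568) / 8 = 121
R = √121 = 11  ⇒  r_B = 11 − 4 = 7

rB=7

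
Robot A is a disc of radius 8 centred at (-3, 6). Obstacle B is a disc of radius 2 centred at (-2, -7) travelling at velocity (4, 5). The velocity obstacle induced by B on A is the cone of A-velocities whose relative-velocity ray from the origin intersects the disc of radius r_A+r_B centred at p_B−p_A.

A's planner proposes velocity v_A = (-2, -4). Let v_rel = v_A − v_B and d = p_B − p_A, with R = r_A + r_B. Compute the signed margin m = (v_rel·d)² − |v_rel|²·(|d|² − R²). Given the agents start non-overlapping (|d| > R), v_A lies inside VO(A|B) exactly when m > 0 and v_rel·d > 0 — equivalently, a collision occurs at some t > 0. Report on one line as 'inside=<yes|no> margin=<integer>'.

d = (1, -13),  |d|² = 170;  R = 8+2 = 10,  c = 170−10² = 70
v_rel = (-6, -9),  |v_rel|² = 117;  v_rel·d = (-6)·(1) + (-9)·(-13) = 111
117·t² − 222·t + 70 = 0  ⇒  m = 111² − 117·70 = 4131
m = 4131 > 0,  v_rel·d = 111 > 0  ⇒  inside

inside=yes margin=4131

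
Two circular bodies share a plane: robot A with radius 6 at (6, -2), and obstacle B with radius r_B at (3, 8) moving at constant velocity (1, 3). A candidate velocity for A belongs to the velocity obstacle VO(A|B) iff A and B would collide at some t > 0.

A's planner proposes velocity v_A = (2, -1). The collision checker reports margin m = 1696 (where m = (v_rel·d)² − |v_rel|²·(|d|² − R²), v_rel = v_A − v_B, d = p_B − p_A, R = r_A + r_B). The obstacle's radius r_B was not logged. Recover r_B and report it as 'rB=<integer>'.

m = 1696
d = (-3, 10);  v_rel = (1, -4),  |v_rel|² = 17
v_rel×d = (1)·(10) − (-4)·(-3) = -2
since m = R²·17 − (-2)²:  R² = (4 + 1696) / 17 = 100
R = √100 = 10  ⇒  r_B = 10 − 6 = 4

rB=4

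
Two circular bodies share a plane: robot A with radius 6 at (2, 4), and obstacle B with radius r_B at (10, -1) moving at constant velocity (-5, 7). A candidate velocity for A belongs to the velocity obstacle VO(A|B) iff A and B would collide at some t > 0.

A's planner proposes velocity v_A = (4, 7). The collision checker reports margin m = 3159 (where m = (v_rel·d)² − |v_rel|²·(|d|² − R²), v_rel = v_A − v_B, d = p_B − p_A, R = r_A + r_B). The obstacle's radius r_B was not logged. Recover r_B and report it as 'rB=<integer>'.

m = 3159
d = (8, -5);  v_rel = (9, 0),  |v_rel|² = 81
v_rel×d = (9)·(-5) − (0)·(8) = -45
since m = R²·81 − (-45)²:  R² = (2025 + 3159) / 81 = 64
R = √64 = 8  ⇒  r_B = 8 − 6 = 2

rB=2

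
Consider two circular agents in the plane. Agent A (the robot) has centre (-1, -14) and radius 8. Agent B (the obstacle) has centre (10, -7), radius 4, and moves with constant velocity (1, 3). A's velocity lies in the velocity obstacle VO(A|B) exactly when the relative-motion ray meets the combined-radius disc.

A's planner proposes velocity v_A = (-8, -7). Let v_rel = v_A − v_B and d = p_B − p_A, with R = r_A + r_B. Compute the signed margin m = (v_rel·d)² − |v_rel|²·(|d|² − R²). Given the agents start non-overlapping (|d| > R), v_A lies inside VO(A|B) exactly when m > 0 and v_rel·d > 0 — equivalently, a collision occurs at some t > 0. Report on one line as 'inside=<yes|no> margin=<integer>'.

d = (11, 7),  |d|² = 170;  R = 8+4 = 12,  c = 170−12² = 26
v_rel = (-9, -10),  |v_rel|² = 181;  v_rel·d = (-9)·(11) + (-10)·(7) = -169
181·t² + 338·t + 26 = 0  ⇒  m = (-169)² − 181·26 = 23855
m = 23855 > 0,  v_rel·d = -169 < 0  ⇒  outside

inside=no margin=23855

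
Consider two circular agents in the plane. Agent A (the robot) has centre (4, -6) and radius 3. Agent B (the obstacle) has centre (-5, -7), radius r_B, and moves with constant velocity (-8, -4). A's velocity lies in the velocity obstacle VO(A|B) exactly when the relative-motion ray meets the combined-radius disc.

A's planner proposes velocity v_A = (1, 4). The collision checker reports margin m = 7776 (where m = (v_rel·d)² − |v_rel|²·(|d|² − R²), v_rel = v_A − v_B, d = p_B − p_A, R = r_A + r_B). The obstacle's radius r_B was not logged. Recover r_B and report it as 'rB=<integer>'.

m = 7776
d = (-9, -1);  v_rel = (9, 8),  |v_rel|² = 145
v_rel×d = (9)·(-1) − (8)·(-9) = 63
since m = R²·145 − 63²:  R² = (3969 + 7776) / 145 = 81
R = √81 = 9  ⇒  r_B = 9 − 3 = 6

rB=6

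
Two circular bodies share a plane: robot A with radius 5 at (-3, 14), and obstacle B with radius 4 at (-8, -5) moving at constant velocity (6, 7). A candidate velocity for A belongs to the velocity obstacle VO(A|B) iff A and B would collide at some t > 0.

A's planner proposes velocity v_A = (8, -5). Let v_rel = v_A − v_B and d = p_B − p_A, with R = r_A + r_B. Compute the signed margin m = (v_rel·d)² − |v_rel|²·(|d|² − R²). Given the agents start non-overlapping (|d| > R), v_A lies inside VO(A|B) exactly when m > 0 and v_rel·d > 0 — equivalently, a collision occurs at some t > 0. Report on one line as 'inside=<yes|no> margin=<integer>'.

d = (-5, -19),  |d|² = 386;  R = 5+4 = 9,  c = 386−9² = 305
v_rel = (2, -12),  |v_rel|² = 148;  v_rel·d = (2)·(-5) + (-12)·(-19) = 218
148·t² − 436·t + 305 = 0  ⇒  m = 218² − 148·305 = 2384
m = 2384 > 0,  v_rel·d = 218 > 0  ⇒  inside

inside=yes margin=2384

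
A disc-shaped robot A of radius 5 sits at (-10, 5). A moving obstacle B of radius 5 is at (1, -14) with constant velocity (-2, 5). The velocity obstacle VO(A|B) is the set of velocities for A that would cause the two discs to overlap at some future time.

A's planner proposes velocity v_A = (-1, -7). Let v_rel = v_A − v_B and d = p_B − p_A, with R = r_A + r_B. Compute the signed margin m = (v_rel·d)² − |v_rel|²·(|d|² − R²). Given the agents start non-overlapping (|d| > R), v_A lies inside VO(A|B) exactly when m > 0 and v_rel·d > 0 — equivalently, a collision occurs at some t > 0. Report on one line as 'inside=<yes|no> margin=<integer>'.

d = (11, -19),  |d|² = 482;  R = 5+5 = 10,  c = 482−10² = 382
v_rel = (1, -12),  |v_rel|² = 145;  v_rel·d = (1)·(11) + (-12)·(-19) = 239
145·t² − 478·t + 382 = 0  ⇒  m = 239² − 145·382 = 1731
m = 1731 > 0,  v_rel·d = 239 > 0  ⇒  inside

inside=yes margin=1731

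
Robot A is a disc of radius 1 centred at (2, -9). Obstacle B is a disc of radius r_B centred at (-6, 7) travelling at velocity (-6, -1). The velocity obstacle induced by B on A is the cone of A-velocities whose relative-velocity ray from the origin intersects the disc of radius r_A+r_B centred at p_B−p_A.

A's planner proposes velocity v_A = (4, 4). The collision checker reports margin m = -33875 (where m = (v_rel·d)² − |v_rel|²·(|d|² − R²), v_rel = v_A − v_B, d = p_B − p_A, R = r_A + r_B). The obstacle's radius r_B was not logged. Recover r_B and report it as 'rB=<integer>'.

m = -33875
d = (-8, 16);  v_rel = (10, 5),  |v_rel|² = 125
v_rel×d = (10)·(16) − (5)·(-8) = 200
since m = R²·125 − 200²:  R² = (40000 + -33875) / 125 = 49
R = √49 = 7  ⇒  r_B = 7 − 1 = 6

rB=6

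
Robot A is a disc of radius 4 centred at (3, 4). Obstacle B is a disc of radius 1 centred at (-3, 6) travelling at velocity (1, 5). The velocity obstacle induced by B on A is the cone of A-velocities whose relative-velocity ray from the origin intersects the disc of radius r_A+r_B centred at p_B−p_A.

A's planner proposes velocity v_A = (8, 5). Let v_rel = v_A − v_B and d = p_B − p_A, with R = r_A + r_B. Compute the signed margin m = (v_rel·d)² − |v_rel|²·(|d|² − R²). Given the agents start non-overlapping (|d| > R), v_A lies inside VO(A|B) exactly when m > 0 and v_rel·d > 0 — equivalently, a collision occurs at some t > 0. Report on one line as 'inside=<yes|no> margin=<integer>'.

d = (-6, 2),  |d|² = 40;  R = 4+1 = 5,  c = 40−5² = 15
v_rel = (7, 0),  |v_rel|² = 49;  v_rel·d = (7)·(-6) + (0)·(2) = -42
49·t² + 84·t + 15 = 0  ⇒  m = (-42)² − 49·15 = 1029
m = 1029 > 0,  v_rel·d = -42 < 0  ⇒  outside

inside=no margin=1029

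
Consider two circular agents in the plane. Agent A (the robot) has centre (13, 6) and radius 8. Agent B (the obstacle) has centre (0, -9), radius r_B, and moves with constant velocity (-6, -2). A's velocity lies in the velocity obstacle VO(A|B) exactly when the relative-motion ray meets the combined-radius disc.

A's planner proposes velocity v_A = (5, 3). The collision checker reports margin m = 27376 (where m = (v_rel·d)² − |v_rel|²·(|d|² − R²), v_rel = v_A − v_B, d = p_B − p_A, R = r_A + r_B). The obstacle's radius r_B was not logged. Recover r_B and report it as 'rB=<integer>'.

m = 27376
d = (-13, -15);  v_rel = (11, 5),  |v_rel|² = 146
v_rel×d = (11)·(-15) − (5)·(-13) = -100
since m = R²·146 − (-100)²:  R² = (10000 + 27376) / 146 = 256
R = √256 = 16  ⇒  r_B = 16 − 8 = 8

rB=8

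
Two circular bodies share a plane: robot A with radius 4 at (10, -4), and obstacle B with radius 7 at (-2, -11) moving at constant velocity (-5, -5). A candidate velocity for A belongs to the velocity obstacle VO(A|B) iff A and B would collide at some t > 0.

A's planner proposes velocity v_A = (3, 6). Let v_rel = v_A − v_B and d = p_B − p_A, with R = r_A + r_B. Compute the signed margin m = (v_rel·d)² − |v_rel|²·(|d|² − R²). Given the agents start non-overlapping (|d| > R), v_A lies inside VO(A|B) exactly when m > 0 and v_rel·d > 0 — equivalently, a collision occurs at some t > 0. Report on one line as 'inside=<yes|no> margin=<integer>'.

d = (-12, -7),  |d|² = 193;  R = 4+7 = 11,  c = 193−11² = 72
v_rel = (8, 11),  |v_rel|² = 185;  v_rel·d = (8)·(-12) + (11)·(-7) = -173
185·t² + 346·t + 72 = 0  ⇒  m = (-173)² − 185·72 = 16609
m = 16609 > 0,  v_rel·d = -173 < 0  ⇒  outside

inside=no margin=16609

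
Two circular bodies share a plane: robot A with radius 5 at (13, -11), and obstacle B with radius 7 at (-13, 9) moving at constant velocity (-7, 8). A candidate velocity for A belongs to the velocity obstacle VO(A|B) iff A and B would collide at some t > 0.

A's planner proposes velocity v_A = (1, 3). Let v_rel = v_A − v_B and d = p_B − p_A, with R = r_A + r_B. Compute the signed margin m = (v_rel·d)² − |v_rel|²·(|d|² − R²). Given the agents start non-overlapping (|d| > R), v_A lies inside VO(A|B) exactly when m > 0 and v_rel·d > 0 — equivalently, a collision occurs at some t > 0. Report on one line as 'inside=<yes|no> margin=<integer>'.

d = (-26, 20),  |d|² = 1076;  R = 5+7 = 12,  c = 1076−12² = 932
v_rel = (8, -5),  |v_rel|² = 89;  v_rel·d = (8)·(-26) + (-5)·(20) = -308
89·t² + 616·t + 932 = 0  ⇒  m = (-308)² − 89·932 = 11916
m = 11916 > 0,  v_rel·d = -308 < 0  ⇒  outside

inside=no margin=11916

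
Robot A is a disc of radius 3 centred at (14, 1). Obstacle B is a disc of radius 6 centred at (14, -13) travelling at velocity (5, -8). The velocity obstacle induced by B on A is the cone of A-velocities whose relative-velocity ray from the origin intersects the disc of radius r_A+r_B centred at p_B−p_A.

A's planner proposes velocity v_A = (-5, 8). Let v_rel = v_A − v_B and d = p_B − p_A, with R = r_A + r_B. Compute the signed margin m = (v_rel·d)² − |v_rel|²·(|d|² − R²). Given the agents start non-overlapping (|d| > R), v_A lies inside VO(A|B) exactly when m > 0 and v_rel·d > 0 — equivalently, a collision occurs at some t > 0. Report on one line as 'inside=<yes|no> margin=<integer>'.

d = (0, -14),  |d|² = 196;  R = 3+6 = 9,  c = 196−9² = 115
v_rel = (-10, 16),  |v_rel|² = 356;  v_rel·d = (-10)·(0) + (16)·(-14) = -224
356·t² + 448·t + 115 = 0  ⇒  m = (-224)² − 356·115 = 9236
m = 9236 > 0,  v_rel·d = -224 < 0  ⇒  outside

inside=no margin=9236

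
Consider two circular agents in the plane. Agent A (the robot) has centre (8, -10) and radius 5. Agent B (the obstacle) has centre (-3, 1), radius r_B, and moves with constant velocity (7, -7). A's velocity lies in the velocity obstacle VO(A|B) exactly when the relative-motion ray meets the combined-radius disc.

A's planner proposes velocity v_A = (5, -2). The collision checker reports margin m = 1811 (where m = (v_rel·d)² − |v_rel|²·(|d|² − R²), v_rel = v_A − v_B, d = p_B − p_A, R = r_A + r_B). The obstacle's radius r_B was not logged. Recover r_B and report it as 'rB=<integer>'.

m = 1811
d = (-11, 11);  v_rel = (-2, 5),  |v_rel|² = 29
v_rel×d = (-2)·(11) − (5)·(-11) = 33
since m = R²·29 − 33²:  R² = (1089 + 1811) / 29 = 100
R = √100 = 10  ⇒  r_B = 10 − 5 = 5

rB=5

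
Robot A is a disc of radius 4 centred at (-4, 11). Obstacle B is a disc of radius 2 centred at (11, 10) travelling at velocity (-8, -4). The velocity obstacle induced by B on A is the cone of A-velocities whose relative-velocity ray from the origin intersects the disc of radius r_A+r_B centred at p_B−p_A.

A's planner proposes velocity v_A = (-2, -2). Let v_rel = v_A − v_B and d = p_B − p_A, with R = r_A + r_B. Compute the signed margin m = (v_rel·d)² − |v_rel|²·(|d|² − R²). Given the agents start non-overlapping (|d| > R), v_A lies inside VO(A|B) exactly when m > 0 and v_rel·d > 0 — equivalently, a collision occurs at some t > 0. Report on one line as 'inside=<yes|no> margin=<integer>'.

d = (15, -1),  |d|² = 226;  R = 4+2 = 6,  c = 226−6² = 190
v_rel = (6, 2),  |v_rel|² = 40;  v_rel·d = (6)·(15) + (2)·(-1) = 88
40·t² − 176·t + 190 = 0  ⇒  m = 88² − 40·190 = 144
m = 144 > 0,  v_rel·d = 88 > 0  ⇒  inside

inside=yes margin=144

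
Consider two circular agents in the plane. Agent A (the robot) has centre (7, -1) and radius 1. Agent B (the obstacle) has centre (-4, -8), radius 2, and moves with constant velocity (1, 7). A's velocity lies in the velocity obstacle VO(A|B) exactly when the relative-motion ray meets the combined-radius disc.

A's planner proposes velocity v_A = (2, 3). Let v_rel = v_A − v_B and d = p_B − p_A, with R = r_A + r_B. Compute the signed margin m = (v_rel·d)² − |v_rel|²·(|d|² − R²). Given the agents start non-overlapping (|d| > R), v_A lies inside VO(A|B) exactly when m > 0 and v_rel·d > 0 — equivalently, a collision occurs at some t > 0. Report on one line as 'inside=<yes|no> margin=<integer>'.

d = (-11, -7),  |d|² = 170;  R = 1+2 = 3,  c = 170−3² = 161
v_rel = (1, -4),  |v_rel|² = 17;  v_rel·d = (1)·(-11) + (-4)·(-7) = 17
17·t² − 34·t + 161 = 0  ⇒  m = 17² − 17·161 = -2448
m = -2448 < 0,  v_rel·d = 17 > 0  ⇒  outside

inside=no margin=-2448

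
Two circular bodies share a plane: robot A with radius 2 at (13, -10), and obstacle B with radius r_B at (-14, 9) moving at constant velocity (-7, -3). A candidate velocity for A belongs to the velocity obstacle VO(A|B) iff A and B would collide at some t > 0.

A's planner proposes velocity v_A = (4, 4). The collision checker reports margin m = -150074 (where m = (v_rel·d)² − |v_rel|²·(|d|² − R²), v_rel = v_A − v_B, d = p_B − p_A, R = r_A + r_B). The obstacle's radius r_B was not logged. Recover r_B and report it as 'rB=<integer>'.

m = -150074
d = (-27, 19);  v_rel = (11, 7),  |v_rel|² = 170
v_rel×d = (11)·(19) − (7)·(-27) = 398
since m = R²·170 − 398²:  R² = (158404 + -150074) / 170 = 49
R = √49 = 7  ⇒  r_B = 7 − 2 = 5

rB=5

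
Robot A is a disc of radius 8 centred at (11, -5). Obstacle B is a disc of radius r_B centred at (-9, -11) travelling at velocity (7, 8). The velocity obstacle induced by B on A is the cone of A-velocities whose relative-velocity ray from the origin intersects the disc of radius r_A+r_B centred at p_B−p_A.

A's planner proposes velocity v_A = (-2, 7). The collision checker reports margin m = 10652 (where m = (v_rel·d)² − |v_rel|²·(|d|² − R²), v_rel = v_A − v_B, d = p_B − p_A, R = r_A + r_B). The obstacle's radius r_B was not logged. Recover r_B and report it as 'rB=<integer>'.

m = 10652
d = (-20, -6);  v_rel = (-9, -1),  |v_rel|² = 82
v_rel×d = (-9)·(-6) − (-1)·(-20) = 34
since m = R²·82 − 34²:  R² = (1156 + 10652) / 82 = 144
R = √144 = 12  ⇒  r_B = 12 − 8 = 4

rB=4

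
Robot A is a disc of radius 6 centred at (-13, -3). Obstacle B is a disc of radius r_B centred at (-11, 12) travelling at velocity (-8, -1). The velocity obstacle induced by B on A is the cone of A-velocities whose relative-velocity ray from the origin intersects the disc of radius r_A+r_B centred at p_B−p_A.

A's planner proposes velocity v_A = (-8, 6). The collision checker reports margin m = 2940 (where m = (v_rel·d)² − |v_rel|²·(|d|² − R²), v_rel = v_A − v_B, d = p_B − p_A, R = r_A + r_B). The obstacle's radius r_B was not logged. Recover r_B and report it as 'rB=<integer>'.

m = 2940
d = (2, 15);  v_rel = (0, 7),  |v_rel|² = 49
v_rel×d = (0)·(15) − (7)·(2) = -14
since m = R²·49 − (-14)²:  R² = (196 + 2940) / 49 = 64
R = √64 = 8  ⇒  r_B = 8 − 6 = 2

rB=2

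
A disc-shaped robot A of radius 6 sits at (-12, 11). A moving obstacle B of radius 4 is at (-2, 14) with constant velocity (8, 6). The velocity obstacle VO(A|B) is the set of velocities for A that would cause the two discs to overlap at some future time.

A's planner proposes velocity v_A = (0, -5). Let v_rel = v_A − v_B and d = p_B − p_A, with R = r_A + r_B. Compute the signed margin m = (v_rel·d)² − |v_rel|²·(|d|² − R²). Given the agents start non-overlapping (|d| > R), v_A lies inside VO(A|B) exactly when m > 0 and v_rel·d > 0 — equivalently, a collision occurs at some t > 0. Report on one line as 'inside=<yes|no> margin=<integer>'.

d = (10, 3),  |d|² = 109;  R = 6+4 = 10,  c = 109−10² = 9
v_rel = (-8, -11),  |v_rel|² = 185;  v_rel·d = (-8)·(10) + (-11)·(3) = -113
185·t² + 226·t + 9 = 0  ⇒  m = (-113)² − 185·9 = 11104
m = 11104 > 0,  v_rel·d = -113 < 0  ⇒  outside

inside=no margin=11104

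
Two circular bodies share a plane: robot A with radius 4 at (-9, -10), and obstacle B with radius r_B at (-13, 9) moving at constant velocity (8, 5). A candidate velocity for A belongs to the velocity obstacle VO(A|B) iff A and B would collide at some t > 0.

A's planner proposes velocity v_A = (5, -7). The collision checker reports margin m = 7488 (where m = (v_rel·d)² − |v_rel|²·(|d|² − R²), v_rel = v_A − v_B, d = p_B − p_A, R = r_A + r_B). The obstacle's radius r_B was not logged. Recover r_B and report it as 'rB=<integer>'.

m = 7488
d = (-4, 19);  v_rel = (-3, -12),  |v_rel|² = 153
v_rel×d = (-3)·(19) − (-12)·(-4) = -105
since m = R²·153 − (-105)²:  R² = (11025 + 7488) / 153 = 121
R = √121 = 11  ⇒  r_B = 11 − 4 = 7

rB=7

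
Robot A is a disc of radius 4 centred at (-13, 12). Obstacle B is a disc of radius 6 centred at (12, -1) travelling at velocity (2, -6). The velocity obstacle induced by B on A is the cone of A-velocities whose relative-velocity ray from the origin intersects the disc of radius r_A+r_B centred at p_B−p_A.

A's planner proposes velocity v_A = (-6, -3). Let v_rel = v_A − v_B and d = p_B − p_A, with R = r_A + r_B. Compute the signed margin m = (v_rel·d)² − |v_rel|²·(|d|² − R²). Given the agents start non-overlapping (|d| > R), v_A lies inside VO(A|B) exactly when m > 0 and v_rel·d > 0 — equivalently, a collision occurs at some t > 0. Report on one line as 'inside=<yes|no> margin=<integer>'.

d = (25, -13),  |d|² = 794;  R = 4+6 = 10,  c = 794−10² = 694
v_rel = (-8, 3),  |v_rel|² = 73;  v_rel·d = (-8)·(25) + (3)·(-13) = -239
73·t² + 478·t + 694 = 0  ⇒  m = (-239)² − 73·694 = 6459
m = 6459 > 0,  v_rel·d = -239 < 0  ⇒  outside

inside=no margin=6459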